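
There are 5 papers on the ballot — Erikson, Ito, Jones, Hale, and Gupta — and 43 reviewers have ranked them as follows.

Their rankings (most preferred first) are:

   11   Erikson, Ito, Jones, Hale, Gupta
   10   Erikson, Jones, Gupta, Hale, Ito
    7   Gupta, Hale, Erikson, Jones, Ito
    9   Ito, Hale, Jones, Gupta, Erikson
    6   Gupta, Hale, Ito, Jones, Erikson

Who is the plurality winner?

First-place vote totals:
  Erikson: 21
  Ito: 9
  Jones: 0
  Hale: 0
  Gupta: 13
Erikson has the most first-place votes.

Erikson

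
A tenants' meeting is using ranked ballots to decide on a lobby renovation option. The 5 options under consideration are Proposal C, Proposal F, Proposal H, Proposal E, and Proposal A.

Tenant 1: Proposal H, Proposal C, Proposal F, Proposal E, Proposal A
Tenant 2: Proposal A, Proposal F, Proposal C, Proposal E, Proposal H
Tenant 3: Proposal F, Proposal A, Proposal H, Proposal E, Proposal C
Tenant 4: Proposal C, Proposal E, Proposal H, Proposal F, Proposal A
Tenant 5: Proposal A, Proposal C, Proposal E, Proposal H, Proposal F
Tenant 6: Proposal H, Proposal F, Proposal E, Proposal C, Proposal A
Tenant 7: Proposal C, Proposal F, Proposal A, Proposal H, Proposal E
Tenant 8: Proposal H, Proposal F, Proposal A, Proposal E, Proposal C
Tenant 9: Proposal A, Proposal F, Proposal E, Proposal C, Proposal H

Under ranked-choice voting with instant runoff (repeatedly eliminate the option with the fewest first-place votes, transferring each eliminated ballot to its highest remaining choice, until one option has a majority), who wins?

Proposal A

Round 1: Proposal H 3, Proposal A 3, Proposal C 2, Proposal F 1, Proposal E 0. Proposal E has the fewest and is eliminated.
Round 2: Proposal H 3, Proposal A 3, Proposal C 2, Proposal F 1. Proposal F has the fewest and is eliminated.
Round 3: Proposal A 4, Proposal H 3, Proposal C 2. Proposal C has the fewest and is eliminated.
Round 4: Proposal A 5, Proposal H 4. Proposal A has a majority.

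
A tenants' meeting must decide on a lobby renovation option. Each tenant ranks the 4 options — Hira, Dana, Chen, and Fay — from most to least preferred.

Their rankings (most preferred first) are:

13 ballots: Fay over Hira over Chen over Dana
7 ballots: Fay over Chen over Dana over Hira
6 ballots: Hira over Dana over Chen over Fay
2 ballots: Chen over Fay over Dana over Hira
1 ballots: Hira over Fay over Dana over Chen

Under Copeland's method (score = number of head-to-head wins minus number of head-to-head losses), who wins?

Fay

Pairwise results:
  Hira vs Dana: Hira wins 20–9.
  Hira vs Chen: Hira wins 20–9.
  Hira vs Fay: Fay wins 22–7.
  Dana vs Chen: Chen wins 22–7.
  Dana vs Fay: Fay wins 23–6.
  Chen vs Fay: Fay wins 21–8.
Copeland scores (wins − losses):
  Hira: 2 − 1 = 1
  Dana: 0 − 3 = -3
  Chen: 1 − 2 = -1
  Fay: 3 − 0 = 3
Fay has the best Copeland score.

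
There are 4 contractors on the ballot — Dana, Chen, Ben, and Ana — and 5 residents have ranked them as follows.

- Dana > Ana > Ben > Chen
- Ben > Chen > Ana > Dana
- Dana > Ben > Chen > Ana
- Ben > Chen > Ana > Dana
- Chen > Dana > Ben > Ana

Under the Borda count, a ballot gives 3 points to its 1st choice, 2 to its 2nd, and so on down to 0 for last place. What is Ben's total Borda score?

10

Borda scores:
  Dana: 3 + 0 + 3 + 0 + 2 = 8
  Chen: 0 + 2 + 1 + 2 + 3 = 8
  Ben: 1 + 3 + 2 + 3 + 1 = 10
  Ana: 2 + 1 + 0 + 1 + 0 = 4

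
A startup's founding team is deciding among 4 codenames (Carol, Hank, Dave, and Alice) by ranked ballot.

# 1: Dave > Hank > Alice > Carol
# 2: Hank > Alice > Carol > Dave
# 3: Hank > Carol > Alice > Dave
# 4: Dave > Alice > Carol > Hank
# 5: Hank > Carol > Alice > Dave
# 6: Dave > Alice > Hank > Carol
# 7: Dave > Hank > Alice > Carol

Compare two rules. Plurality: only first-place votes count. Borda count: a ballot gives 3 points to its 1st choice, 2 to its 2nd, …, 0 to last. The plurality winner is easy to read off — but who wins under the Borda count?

Hank

Plurality first-place counts: Carol 0, Hank 3, Dave 4, Alice 0 → Dave.
Borda totals: Carol 6, Hank 14, Dave 12, Alice 10 → Hank.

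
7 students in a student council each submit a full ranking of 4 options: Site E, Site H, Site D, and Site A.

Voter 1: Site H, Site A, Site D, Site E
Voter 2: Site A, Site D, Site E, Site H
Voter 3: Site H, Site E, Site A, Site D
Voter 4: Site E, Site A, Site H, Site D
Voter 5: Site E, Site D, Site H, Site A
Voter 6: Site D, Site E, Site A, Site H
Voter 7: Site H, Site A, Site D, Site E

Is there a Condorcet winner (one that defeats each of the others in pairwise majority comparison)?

No

Head-to-head results (7 voters total):
Site E vs Site H: Site E wins 4–3.
Site E vs Site D: Site D wins 4–3.
Site E vs Site A: Site E wins 4–3.
Site H vs Site D: Site H wins 4–3.
Site H vs Site A: Site H wins 4–3.
Site D vs Site A: Site A wins 5–2.
No candidate beats all others: Site E beats Site H beats Site D beats Site E, a majority cycle.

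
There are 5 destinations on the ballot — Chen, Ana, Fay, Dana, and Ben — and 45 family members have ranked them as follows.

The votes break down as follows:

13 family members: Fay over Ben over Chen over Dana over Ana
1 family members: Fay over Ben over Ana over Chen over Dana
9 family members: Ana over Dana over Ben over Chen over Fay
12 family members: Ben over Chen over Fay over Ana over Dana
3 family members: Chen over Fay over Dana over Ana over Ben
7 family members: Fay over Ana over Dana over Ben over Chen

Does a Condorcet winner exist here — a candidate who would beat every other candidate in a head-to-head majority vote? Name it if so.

Head-to-head results (45 voters total):
Chen vs Ana: Chen wins 28–17.
Chen vs Fay: Chen wins 24–21.
Chen vs Dana: Chen wins 29–16.
Chen vs Ben: Ben wins 42–3.
Ana vs Fay: Fay wins 36–9.
Ana vs Dana: Ana wins 29–16.
Ana vs Ben: Ben wins 26–19.
Fay vs Dana: Fay wins 36–9.
Fay vs Ben: Fay wins 24–21.
Dana vs Ben: Ben wins 26–19.
No candidate beats all others: Chen beats Fay beats Ben beats Chen, a majority cycle.

No Condorcet winner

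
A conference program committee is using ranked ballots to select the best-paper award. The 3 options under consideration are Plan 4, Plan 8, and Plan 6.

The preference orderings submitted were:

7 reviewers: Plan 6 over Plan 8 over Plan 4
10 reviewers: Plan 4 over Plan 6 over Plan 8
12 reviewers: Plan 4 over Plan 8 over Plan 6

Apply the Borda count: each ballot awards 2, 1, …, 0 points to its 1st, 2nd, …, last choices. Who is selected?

Borda scores:
  Plan 4: 7·0 + 10·2 + 12·2 = 44
  Plan 8: 7·1 + 10·0 + 12·1 = 19
  Plan 6: 7·2 + 10·1 + 12·0 = 24
Plan 4 has the highest total.

Plan 4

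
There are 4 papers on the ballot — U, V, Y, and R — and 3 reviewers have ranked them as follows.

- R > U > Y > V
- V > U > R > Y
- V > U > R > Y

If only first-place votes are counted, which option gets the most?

V

First-place vote totals:
  U: 0
  V: 2
  Y: 0
  R: 1
V has the most first-place votes.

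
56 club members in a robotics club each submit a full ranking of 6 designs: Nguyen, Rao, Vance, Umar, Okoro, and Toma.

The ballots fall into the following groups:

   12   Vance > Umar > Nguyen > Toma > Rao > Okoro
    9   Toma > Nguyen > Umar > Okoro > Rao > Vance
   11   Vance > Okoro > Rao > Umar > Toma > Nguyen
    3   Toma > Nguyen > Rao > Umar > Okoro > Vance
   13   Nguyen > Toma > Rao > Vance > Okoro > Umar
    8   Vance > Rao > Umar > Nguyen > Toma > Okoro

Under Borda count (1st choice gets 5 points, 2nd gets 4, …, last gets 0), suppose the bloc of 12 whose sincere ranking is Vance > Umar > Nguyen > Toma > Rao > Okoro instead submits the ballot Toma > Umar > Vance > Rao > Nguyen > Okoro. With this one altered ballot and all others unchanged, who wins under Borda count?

Toma

Borda totals with the altered ballot: Nguyen 141, Rao 146, Vance 157, Umar 127, Okoro 78, Toma 191.
The switch changes the winner from Vance to Toma.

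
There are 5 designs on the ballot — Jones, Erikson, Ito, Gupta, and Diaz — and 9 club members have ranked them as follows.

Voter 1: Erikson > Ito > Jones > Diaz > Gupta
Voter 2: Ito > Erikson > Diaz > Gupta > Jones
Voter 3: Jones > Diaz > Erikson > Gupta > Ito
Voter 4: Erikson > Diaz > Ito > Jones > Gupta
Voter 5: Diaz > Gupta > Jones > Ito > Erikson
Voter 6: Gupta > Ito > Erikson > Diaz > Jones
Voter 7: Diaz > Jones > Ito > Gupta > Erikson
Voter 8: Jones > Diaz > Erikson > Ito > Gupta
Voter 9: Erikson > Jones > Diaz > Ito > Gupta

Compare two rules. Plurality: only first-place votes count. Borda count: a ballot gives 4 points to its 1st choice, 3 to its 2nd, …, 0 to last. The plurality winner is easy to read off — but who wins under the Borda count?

Diaz

Plurality first-place counts: Jones 2, Erikson 3, Ito 1, Gupta 1, Diaz 2 → Erikson.
Borda totals: Jones 19, Erikson 21, Ito 17, Gupta 10, Diaz 23 → Diaz.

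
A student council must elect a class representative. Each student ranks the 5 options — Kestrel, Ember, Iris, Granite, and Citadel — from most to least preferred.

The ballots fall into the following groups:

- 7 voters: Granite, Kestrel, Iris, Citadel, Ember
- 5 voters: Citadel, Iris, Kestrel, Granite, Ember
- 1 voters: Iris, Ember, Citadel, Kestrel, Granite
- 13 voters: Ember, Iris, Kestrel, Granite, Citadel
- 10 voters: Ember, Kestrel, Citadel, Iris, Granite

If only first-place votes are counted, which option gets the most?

First-place vote totals:
  Kestrel: 0
  Ember: 23
  Iris: 1
  Granite: 7
  Citadel: 5
Ember has the most first-place votes.

Ember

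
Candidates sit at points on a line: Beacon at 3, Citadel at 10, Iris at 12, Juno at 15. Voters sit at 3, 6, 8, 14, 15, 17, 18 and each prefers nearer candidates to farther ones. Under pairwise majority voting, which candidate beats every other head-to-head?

Juno

With single-peaked preferences on a line, the Condorcet winner is the candidate closest to the median voter.
The median voter (position 14) is closest to Juno at 15.
Check: Juno vs Iris — voters closer to Juno: 4 of 7.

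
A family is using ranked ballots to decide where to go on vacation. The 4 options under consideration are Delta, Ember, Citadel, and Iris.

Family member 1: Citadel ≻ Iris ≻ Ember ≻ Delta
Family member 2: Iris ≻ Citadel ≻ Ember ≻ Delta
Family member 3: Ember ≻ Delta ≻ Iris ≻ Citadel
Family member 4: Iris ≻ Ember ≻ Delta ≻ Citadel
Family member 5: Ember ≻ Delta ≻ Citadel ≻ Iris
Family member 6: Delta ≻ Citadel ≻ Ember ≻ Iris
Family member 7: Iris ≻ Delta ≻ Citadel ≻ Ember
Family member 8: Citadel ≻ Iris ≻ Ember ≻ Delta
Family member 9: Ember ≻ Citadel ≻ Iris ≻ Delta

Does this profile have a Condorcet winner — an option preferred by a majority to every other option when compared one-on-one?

Head-to-head results (9 voters total):
Delta vs Ember: Ember wins 7–2.
Delta vs Citadel: Delta wins 5–4.
Delta vs Iris: Iris wins 6–3.
Ember vs Citadel: Citadel wins 5–4.
Ember vs Iris: Iris wins 5–4.
Citadel vs Iris: Citadel wins 5–4.
No candidate beats all others: Delta beats Citadel beats Ember beats Delta, a majority cycle.

No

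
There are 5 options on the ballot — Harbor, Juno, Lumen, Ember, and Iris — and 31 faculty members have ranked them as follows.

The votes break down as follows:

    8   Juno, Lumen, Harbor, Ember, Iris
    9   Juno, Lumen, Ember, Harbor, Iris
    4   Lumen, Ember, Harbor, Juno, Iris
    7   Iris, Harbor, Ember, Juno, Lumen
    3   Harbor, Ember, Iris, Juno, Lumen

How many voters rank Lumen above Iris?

21

Ballots ranking Lumen above Iris: 8+9+4 = 21.
Ballots ranking Iris above Lumen: 7+3 = 10.
So 21 of 31 voters prefer Lumen to Iris.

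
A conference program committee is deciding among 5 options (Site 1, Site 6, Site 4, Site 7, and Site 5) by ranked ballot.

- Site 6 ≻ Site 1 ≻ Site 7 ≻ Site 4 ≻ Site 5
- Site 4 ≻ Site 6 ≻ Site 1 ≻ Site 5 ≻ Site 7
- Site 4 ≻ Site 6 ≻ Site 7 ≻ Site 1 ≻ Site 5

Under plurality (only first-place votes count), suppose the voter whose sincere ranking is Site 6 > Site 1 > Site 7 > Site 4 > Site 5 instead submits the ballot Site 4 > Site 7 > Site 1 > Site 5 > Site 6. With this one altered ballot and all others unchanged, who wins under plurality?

First-place totals with the altered ballot: Site 1 0, Site 6 0, Site 4 3, Site 7 0, Site 5 0.
The winner is unchanged: still Site 4.

Site 4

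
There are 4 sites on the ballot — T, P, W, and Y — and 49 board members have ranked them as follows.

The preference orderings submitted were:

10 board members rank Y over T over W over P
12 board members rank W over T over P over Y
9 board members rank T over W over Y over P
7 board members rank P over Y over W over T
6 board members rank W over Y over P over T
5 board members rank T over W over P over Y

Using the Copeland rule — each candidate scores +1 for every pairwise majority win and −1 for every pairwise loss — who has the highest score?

W

Pairwise results:
  T vs P: T wins 36–13.
  T vs W: W wins 25–24.
  T vs Y: T wins 26–23.
  P vs W: W wins 42–7.
  P vs Y: Y wins 25–24.
  W vs Y: W wins 32–17.
Copeland scores (wins − losses):
  T: 2 − 1 = 1
  P: 0 − 3 = -3
  W: 3 − 0 = 3
  Y: 1 − 2 = -1
W has the best Copeland score.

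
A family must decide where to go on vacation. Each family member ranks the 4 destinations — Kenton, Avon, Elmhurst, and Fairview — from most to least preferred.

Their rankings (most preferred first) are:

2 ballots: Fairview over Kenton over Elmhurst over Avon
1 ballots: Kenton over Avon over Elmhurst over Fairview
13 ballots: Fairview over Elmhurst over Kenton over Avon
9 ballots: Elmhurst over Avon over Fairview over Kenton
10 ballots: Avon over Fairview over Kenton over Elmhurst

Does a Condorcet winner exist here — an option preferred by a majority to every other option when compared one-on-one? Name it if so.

Head-to-head results (35 voters total):
Kenton vs Avon: Avon wins 19–16.
Kenton vs Elmhurst: Elmhurst wins 22–13.
Kenton vs Fairview: Fairview wins 34–1.
Avon vs Elmhurst: Elmhurst wins 24–11.
Avon vs Fairview: Avon wins 20–15.
Elmhurst vs Fairview: Fairview wins 25–10.
No candidate beats all others: Avon beats Fairview beats Elmhurst beats Avon, a majority cycle.

None — there is no Condorcet winner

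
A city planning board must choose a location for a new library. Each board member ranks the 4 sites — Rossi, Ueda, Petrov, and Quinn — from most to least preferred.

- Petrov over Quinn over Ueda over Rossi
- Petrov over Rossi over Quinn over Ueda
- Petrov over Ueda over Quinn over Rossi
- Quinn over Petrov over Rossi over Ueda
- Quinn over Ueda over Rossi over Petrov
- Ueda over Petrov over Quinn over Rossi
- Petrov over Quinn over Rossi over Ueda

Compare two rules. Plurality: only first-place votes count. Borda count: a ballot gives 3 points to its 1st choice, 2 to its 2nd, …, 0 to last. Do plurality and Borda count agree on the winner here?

Plurality first-place counts: Rossi 0, Ueda 1, Petrov 4, Quinn 2 → Petrov.
Borda totals: Rossi 5, Ueda 8, Petrov 16, Quinn 13 → Petrov.
The two rules agree on Petrov.

Yes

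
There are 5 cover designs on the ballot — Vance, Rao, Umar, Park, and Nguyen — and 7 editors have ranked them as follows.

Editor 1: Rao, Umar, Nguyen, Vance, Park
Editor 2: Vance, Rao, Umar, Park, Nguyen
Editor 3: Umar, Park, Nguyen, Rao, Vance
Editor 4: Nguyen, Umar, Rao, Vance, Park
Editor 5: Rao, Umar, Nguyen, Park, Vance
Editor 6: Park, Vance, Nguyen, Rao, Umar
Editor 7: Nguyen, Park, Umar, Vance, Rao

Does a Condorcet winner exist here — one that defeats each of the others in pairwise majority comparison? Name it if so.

Head-to-head results (7 voters total):
Vance vs Rao: Rao wins 4–3.
Vance vs Umar: Umar wins 5–2.
Vance vs Park: Park wins 4–3.
Vance vs Nguyen: Nguyen wins 5–2.
Rao vs Umar: Rao wins 4–3.
Rao vs Park: Rao wins 4–3.
Rao vs Nguyen: Nguyen wins 4–3.
Umar vs Park: Umar wins 5–2.
Umar vs Nguyen: Umar wins 4–3.
Park vs Nguyen: Nguyen wins 4–3.
No candidate beats all others: Rao beats Umar beats Nguyen beats Rao, a majority cycle.

No Condorcet winner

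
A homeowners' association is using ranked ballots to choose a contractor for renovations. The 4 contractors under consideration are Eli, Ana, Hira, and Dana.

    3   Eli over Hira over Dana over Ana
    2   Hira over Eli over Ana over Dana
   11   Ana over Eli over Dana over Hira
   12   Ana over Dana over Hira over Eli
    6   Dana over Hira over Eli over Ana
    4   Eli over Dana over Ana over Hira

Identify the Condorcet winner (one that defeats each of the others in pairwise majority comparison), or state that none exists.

Head-to-head results (38 voters total):
Eli vs Ana: Ana wins 23–15.
Eli vs Hira: Hira wins 20–18.
Eli vs Dana: Eli wins 20–18.
Ana vs Hira: Ana wins 27–11.
Ana vs Dana: Ana wins 25–13.
Hira vs Dana: Dana wins 33–5.
Ana beats each rival — Eli (23–15), Hira (27–11), Dana (25–13) — so Ana is the Condorcet winner.

Ana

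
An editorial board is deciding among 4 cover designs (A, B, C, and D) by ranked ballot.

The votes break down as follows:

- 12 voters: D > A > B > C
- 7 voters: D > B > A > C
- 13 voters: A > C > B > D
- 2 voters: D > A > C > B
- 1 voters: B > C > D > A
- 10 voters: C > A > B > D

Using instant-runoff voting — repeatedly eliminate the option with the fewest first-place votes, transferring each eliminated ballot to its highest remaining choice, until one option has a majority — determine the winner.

A

Round 1: D 21, A 13, C 10, B 1. B has the fewest and is eliminated.
Round 2: D 21, A 13, C 11. C has the fewest and is eliminated.
Round 3: A 23, D 22. A has a majority.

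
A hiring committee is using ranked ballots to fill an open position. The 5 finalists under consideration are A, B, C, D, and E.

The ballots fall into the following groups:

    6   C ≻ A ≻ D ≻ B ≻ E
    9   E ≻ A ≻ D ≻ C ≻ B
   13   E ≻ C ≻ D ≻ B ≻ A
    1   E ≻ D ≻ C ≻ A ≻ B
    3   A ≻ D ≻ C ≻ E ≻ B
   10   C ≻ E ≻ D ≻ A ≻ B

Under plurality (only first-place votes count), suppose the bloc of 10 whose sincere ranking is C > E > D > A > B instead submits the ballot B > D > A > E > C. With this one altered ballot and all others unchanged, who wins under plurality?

E

First-place totals with the altered ballot: A 3, B 10, C 6, D 0, E 23.
The winner is unchanged: still E.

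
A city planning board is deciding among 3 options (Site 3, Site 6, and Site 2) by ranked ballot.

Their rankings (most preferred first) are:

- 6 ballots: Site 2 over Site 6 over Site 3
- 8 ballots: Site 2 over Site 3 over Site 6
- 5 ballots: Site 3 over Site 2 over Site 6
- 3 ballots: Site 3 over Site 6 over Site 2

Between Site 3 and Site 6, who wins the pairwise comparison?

Site 3

Ballots ranking Site 3 above Site 6: 8+5+3 = 16.
Ballots ranking Site 6 above Site 3: 6.
Site 3 wins the head-to-head, 16–6.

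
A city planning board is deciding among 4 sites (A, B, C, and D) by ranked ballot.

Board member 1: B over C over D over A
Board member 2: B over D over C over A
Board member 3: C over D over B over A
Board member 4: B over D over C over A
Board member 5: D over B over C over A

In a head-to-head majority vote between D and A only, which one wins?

D

Ballots ranking D above A: 5.
Ballots ranking A above D: 0.
D wins the head-to-head, 5–0.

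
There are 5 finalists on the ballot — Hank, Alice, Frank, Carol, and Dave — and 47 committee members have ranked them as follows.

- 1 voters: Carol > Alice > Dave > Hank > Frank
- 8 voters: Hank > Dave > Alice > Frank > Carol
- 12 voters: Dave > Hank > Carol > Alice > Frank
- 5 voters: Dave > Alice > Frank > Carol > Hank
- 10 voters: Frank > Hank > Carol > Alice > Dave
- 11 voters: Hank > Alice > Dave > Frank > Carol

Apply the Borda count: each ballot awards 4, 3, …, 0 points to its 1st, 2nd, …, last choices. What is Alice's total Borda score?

Borda scores:
  Hank: 1 + 8·4 + 12·3 + 5·0 + 10·3 + 11·4 = 143
  Alice: 3 + 8·2 + 12·1 + 5·3 + 10·1 + 11·3 = 89
  Frank: 0 + 8·1 + 12·0 + 5·2 + 10·4 + 11·1 = 69
  Carol: 4 + 8·0 + 12·2 + 5·1 + 10·2 + 11·0 = 53
  Dave: 2 + 8·3 + 12·4 + 5·4 + 10·0 + 11·2 = 116

89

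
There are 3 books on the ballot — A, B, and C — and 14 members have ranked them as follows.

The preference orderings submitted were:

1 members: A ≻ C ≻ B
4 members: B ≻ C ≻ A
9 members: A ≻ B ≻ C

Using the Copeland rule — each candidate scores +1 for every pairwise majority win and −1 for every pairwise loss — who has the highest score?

A

Pairwise results:
  A vs B: A wins 10–4.
  A vs C: A wins 10–4.
  B vs C: B wins 13–1.
Copeland scores (wins − losses):
  A: 2 − 0 = 2
  B: 1 − 1 = 0
  C: 0 − 2 = -2
A has the best Copeland score.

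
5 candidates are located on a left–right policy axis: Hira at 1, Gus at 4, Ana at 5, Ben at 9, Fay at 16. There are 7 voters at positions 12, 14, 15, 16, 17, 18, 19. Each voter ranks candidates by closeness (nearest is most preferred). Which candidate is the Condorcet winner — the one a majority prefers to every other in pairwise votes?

With single-peaked preferences on a line, the Condorcet winner is the candidate closest to the median voter.
The median voter (position 16) is closest to Fay at 16.
Check: Fay vs Gus — voters closer to Fay: 7 of 7.

Fay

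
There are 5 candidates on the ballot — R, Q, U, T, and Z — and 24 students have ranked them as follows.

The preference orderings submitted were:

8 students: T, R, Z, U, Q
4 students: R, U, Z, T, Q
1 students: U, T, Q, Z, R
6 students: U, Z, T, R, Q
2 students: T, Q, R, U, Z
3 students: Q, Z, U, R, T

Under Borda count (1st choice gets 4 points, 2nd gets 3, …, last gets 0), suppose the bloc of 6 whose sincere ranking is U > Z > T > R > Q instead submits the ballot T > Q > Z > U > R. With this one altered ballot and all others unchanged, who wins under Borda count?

Borda totals with the altered ballot: R 47, Q 38, U 38, T 71, Z 46.
The winner is unchanged: still T.

T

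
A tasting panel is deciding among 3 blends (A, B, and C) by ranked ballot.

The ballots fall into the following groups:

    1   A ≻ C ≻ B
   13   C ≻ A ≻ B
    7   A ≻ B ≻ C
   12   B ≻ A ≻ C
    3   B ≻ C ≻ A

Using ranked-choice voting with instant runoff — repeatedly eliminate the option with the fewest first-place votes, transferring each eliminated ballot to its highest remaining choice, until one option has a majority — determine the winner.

Round 1: B 15, C 13, A 8. A has the fewest and is eliminated.
Round 2: B 22, C 14. B has a majority.

B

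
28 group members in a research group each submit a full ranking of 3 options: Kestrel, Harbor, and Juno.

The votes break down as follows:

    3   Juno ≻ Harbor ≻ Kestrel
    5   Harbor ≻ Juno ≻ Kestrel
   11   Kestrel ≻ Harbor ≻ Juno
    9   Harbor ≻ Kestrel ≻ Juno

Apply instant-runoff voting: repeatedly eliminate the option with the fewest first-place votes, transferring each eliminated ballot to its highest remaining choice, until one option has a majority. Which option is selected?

Round 1: Harbor 14, Kestrel 11, Juno 3. Juno has the fewest and is eliminated.
Round 2: Harbor 17, Kestrel 11. Harbor has a majority.

Harbor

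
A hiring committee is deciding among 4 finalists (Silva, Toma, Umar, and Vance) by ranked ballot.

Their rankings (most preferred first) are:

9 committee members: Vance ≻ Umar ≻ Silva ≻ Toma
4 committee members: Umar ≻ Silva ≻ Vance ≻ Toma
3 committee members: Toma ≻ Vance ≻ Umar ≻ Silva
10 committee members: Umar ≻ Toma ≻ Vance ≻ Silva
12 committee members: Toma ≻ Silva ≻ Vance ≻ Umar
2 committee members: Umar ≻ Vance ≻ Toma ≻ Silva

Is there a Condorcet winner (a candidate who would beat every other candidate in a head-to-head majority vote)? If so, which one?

Head-to-head results (40 voters total):
Silva vs Toma: Toma wins 27–13.
Silva vs Umar: Umar wins 28–12.
Silva vs Vance: Vance wins 24–16.
Toma vs Umar: Umar wins 25–15.
Toma vs Vance: Toma wins 25–15.
Umar vs Vance: Vance wins 24–16.
No candidate beats all others: Toma beats Vance beats Umar beats Toma, a majority cycle.

None — there is no Condorcet winner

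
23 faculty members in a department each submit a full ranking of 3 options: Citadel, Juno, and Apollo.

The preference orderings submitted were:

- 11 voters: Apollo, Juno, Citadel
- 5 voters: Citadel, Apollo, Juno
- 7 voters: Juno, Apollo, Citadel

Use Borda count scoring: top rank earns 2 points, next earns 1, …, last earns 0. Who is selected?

Borda scores:
  Citadel: 11·0 + 5·2 + 7·0 = 10
  Juno: 11·1 + 5·0 + 7·2 = 25
  Apollo: 11·2 + 5·1 + 7·1 = 34
Apollo has the highest total.

Apollo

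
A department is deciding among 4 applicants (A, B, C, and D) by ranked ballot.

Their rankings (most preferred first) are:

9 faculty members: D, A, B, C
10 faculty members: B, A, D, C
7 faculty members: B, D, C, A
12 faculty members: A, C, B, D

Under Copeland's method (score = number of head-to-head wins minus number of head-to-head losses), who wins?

A

Pairwise results:
  A vs B: A wins 21–17.
  A vs C: A wins 31–7.
  A vs D: A wins 22–16.
  B vs C: B wins 26–12.
  B vs D: B wins 29–9.
  C vs D: D wins 26–12.
Copeland scores (wins − losses):
  A: 3 − 0 = 3
  B: 2 − 1 = 1
  C: 0 − 3 = -3
  D: 1 − 2 = -1
A has the best Copeland score.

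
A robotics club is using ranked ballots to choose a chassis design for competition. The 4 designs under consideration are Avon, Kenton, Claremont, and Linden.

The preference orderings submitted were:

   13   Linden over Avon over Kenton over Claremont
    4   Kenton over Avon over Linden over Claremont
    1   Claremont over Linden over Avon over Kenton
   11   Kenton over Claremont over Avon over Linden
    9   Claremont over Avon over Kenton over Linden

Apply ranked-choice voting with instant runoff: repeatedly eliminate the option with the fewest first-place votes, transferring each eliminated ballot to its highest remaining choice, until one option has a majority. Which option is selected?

Round 1: Kenton 15, Linden 13, Claremont 10, Avon 0. Avon has the fewest and is eliminated.
Round 2: Kenton 15, Linden 13, Claremont 10. Claremont has the fewest and is eliminated.
Round 3: Kenton 24, Linden 14. Kenton has a majority.

Kenton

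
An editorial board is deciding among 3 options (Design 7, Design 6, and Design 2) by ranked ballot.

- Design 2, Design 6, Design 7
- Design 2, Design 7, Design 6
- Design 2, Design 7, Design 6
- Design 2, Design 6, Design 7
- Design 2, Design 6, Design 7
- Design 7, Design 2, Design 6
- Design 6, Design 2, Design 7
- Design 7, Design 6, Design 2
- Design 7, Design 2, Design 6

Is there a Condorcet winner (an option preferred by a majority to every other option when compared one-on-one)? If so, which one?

Head-to-head results (9 voters total):
Design 7 vs Design 6: Design 7 wins 5–4.
Design 7 vs Design 2: Design 2 wins 6–3.
Design 6 vs Design 2: Design 2 wins 7–2.
Design 2 beats each rival — Design 7 (6–3), Design 6 (7–2) — so Design 2 is the Condorcet winner.

Design 2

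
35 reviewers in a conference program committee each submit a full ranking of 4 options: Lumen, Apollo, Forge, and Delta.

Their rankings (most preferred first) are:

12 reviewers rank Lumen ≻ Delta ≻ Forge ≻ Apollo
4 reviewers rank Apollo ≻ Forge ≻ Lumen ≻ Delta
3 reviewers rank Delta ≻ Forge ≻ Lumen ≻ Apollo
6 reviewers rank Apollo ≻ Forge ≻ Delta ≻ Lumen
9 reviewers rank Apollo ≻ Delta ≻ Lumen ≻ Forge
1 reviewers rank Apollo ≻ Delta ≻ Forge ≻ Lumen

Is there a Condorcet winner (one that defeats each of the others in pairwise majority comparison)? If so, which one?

Apollo

Head-to-head results (35 voters total):
Lumen vs Apollo: Apollo wins 20–15.
Lumen vs Forge: Lumen wins 21–14.
Lumen vs Delta: Delta wins 19–16.
Apollo vs Forge: Apollo wins 20–15.
Apollo vs Delta: Apollo wins 20–15.
Forge vs Delta: Delta wins 25–10.
Apollo beats each rival — Lumen (20–15), Forge (20–15), Delta (20–15) — so Apollo is the Condorcet winner.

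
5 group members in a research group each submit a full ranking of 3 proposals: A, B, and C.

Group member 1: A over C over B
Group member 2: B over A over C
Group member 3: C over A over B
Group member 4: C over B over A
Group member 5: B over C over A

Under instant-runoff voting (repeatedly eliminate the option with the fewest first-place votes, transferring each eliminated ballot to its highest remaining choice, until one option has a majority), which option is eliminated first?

Round 1: B 2, C 2, A 1. A has the fewest and is eliminated.
Round 2: C 3, B 2. C has a majority.

A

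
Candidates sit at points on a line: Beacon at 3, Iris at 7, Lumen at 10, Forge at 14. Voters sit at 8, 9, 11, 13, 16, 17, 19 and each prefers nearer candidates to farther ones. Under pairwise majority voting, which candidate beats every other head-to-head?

With single-peaked preferences on a line, the Condorcet winner is the candidate closest to the median voter.
The median voter (position 13) is closest to Forge at 14.
Check: Forge vs Iris — voters closer to Forge: 5 of 7.

Forge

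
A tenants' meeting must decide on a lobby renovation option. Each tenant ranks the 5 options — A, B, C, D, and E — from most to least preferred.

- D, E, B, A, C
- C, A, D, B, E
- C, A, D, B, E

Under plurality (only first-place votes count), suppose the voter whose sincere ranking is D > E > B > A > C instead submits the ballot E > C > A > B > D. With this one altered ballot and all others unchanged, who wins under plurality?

C

First-place totals with the altered ballot: A 0, B 0, C 2, D 0, E 1.
The winner is unchanged: still C.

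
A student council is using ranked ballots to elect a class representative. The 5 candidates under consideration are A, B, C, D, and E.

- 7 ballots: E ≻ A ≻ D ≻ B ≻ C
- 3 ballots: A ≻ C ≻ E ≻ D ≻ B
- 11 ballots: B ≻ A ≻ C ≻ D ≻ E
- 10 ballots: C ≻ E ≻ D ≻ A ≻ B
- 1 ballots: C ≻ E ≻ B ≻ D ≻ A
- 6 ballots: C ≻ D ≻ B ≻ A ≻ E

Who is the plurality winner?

First-place vote totals:
  A: 3
  B: 11
  C: 17
  D: 0
  E: 7
C has the most first-place votes.

C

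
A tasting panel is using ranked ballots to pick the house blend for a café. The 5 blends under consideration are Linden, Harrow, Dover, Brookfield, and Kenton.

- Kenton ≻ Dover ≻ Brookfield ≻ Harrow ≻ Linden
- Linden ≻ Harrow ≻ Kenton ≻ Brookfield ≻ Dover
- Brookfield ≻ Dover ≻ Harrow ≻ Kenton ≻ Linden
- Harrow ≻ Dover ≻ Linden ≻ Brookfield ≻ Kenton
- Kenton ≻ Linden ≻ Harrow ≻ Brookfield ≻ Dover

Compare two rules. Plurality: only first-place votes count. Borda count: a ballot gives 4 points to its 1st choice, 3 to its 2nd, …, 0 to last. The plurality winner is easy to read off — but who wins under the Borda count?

Harrow

Plurality first-place counts: Linden 1, Harrow 1, Dover 0, Brookfield 1, Kenton 2 → Kenton.
Borda totals: Linden 9, Harrow 12, Dover 9, Brookfield 9, Kenton 11 → Harrow.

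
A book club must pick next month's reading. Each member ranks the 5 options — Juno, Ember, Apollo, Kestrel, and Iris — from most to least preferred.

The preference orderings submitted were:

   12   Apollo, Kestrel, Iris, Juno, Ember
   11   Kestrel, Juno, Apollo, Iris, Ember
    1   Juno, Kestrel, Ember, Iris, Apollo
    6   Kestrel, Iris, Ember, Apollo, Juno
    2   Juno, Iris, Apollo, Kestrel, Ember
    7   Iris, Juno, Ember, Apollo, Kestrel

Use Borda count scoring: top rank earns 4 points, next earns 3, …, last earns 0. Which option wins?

Kestrel

Borda scores:
  Juno: 12·1 + 11·3 + 4 + 6·0 + 2·4 + 7·3 = 78
  Ember: 12·0 + 11·0 + 2 + 6·2 + 2·0 + 7·2 = 28
  Apollo: 12·4 + 11·2 + 0 + 6·1 + 2·2 + 7·1 = 87
  Kestrel: 12·3 + 11·4 + 3 + 6·4 + 2·1 + 7·0 = 109
  Iris: 12·2 + 11·1 + 1 + 6·3 + 2·3 + 7·4 = 88
Kestrel has the highest total.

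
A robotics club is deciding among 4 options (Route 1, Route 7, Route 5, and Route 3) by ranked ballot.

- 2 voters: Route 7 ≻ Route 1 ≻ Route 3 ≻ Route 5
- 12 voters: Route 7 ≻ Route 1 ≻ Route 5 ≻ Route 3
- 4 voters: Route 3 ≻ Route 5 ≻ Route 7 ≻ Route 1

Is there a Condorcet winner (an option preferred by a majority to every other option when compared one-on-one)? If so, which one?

Head-to-head results (18 voters total):
Route 1 vs Route 7: Route 7 wins 18–0.
Route 1 vs Route 5: Route 1 wins 14–4.
Route 1 vs Route 3: Route 1 wins 14–4.
Route 7 vs Route 5: Route 7 wins 14–4.
Route 7 vs Route 3: Route 7 wins 14–4.
Route 5 vs Route 3: Route 5 wins 12–6.
Route 7 beats each rival — Route 1 (18–0), Route 5 (14–4), Route 3 (14–4) — so Route 7 is the Condorcet winner.

Route 7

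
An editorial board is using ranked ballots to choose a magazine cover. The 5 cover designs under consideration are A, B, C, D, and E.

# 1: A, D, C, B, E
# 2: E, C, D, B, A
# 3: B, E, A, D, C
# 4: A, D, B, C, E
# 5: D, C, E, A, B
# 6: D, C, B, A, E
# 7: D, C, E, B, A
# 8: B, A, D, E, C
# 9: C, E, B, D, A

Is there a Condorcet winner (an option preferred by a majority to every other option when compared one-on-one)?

Yes

Head-to-head results (9 voters total):
A vs B: B wins 6–3.
A vs C: C wins 5–4.
A vs D: D wins 5–4.
A vs E: E wins 5–4.
B vs C: C wins 6–3.
B vs D: D wins 6–3.
B vs E: B wins 5–4.
C vs D: D wins 7–2.
C vs E: C wins 6–3.
D vs E: D wins 6–3.
D beats each rival — A (5–4), B (6–3), C (7–2), E (6–3) — so D is the Condorcet winner.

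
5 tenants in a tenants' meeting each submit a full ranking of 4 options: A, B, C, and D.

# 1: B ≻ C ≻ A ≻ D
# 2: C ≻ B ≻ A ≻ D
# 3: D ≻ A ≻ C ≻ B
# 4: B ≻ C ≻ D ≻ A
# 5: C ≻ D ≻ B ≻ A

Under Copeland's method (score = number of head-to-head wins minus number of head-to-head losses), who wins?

Pairwise results:
  A vs B: B wins 4–1.
  A vs C: C wins 4–1.
  A vs D: D wins 3–2.
  B vs C: C wins 3–2.
  B vs D: B wins 3–2.
  C vs D: C wins 4–1.
Copeland scores (wins − losses):
  A: 0 − 3 = -3
  B: 2 − 1 = 1
  C: 3 − 0 = 3
  D: 1 − 2 = -1
C has the best Copeland score.

C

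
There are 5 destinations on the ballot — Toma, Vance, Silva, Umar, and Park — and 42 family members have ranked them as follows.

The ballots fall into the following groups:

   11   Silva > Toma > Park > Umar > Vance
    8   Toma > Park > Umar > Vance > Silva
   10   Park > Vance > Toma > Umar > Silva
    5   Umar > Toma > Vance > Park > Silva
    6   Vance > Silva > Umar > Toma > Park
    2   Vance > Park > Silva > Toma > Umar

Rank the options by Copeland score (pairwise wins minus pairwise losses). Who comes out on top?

Pairwise results:
  Toma vs Vance: Toma wins 24–18.
  Toma vs Silva: Toma wins 23–19.
  Toma vs Umar: Toma wins 31–11.
  Toma vs Park: Toma wins 30–12.
  Vance vs Silva: Vance wins 31–11.
  Vance vs Umar: Umar wins 24–18.
  Vance vs Park: Park wins 29–13.
  Silva vs Umar: Umar wins 23–19.
  Silva vs Park: Park wins 25–17.
  Umar vs Park: Park wins 31–11.
Copeland scores (wins − losses):
  Toma: 4 − 0 = 4
  Vance: 1 − 3 = -2
  Silva: 0 − 4 = -4
  Umar: 2 − 2 = 0
  Park: 3 − 1 = 2
Toma has the best Copeland score.

Toma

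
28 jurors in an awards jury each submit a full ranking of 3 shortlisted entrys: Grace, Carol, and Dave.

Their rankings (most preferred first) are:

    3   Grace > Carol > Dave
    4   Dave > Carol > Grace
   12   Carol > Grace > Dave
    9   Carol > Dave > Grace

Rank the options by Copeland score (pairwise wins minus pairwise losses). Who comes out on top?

Pairwise results:
  Grace vs Carol: Carol wins 25–3.
  Grace vs Dave: Grace wins 15–13.
  Carol vs Dave: Carol wins 24–4.
Copeland scores (wins − losses):
  Grace: 1 − 1 = 0
  Carol: 2 − 0 = 2
  Dave: 0 − 2 = -2
Carol has the best Copeland score.

Carol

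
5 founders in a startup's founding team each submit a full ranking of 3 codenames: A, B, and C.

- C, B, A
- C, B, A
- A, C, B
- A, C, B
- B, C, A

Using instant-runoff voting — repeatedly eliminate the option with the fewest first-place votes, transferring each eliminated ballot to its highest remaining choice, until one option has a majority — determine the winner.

Round 1: A 2, C 2, B 1. B has the fewest and is eliminated.
Round 2: C 3, A 2. C has a majority.

C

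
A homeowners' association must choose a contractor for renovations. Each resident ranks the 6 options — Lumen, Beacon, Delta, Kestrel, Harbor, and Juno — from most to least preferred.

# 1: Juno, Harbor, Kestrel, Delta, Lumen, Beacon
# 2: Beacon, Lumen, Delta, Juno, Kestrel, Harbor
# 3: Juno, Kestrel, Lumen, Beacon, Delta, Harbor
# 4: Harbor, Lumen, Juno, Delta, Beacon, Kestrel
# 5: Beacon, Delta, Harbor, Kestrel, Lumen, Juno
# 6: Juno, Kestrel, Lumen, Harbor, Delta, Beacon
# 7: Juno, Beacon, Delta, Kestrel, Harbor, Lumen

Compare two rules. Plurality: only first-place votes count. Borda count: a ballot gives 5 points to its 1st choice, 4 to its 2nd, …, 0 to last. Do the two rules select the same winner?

Plurality first-place counts: Lumen 0, Beacon 2, Delta 0, Kestrel 0, Harbor 1, Juno 4 → Juno.
Borda totals: Lumen 16, Beacon 17, Delta 16, Kestrel 16, Harbor 15, Juno 25 → Juno.
The two rules agree on Juno.

Yes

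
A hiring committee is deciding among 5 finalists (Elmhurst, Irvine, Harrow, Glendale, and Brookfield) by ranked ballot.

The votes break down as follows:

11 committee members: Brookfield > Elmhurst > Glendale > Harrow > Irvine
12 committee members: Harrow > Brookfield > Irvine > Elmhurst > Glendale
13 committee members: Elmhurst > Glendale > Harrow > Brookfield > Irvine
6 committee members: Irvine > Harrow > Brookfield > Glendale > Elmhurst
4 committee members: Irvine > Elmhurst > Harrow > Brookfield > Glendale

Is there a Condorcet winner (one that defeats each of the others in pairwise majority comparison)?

No

Head-to-head results (46 voters total):
Elmhurst vs Irvine: Elmhurst wins 24–22.
Elmhurst vs Harrow: Elmhurst wins 28–18.
Elmhurst vs Glendale: Elmhurst wins 40–6.
Elmhurst vs Brookfield: Brookfield wins 29–17.
Irvine vs Harrow: Harrow wins 36–10.
Irvine vs Glendale: Glendale wins 24–22.
Irvine vs Brookfield: Brookfield wins 36–10.
Harrow vs Glendale: Glendale wins 24–22.
Harrow vs Brookfield: Harrow wins 35–11.
Glendale vs Brookfield: Brookfield wins 33–13.
No candidate beats all others: Elmhurst beats Harrow beats Brookfield beats Elmhurst, a majority cycle.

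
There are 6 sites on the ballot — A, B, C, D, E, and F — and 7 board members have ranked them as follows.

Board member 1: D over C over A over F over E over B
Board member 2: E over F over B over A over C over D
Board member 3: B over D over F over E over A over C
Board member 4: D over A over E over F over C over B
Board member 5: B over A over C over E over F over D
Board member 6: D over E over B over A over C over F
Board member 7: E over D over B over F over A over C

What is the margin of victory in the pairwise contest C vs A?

Ballots ranking C above A: 1.
Ballots ranking A above C: 6.
A wins 6–1, a margin of 5.

5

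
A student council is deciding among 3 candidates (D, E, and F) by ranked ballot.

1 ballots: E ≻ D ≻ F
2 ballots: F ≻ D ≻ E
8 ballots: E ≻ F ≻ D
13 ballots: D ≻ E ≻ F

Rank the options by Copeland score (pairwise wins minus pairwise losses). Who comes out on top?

D

Pairwise results:
  D vs E: D wins 15–9.
  D vs F: D wins 14–10.
  E vs F: E wins 22–2.
Copeland scores (wins − losses):
  D: 2 − 0 = 2
  E: 1 − 1 = 0
  F: 0 − 2 = -2
D has the best Copeland score.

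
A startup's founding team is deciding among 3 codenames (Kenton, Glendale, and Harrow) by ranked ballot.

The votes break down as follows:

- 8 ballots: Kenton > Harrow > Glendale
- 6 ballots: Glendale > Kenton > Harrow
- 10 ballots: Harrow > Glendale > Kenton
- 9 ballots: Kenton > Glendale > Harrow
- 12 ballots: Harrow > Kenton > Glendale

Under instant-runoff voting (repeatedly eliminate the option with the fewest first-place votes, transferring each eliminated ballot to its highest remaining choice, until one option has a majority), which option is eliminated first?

Glendale

Round 1: Harrow 22, Kenton 17, Glendale 6. Glendale has the fewest and is eliminated.
Round 2: Kenton 23, Harrow 22. Kenton has a majority.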